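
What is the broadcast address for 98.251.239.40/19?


Network: 98.251.224.0/19
Host bits = 13
Set all host bits to 1:
Broadcast: 98.251.255.255


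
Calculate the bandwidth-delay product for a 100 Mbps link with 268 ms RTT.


BDP = bandwidth * RTT
= 100 Mbps * 268 ms
= 100 * 1e6 * 268 / 1000 bits
= 26800000 bits
= 3350000 bytes
= 3271.4844 KB
BDP = 26800000 bits (3350000 bytes)


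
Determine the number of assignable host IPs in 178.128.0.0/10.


Host bits = 32 - 10 = 22
Total addresses = 2^22 = 4194304
Usable = total - 2 (network and broadcast)
Usable hosts: 4194302


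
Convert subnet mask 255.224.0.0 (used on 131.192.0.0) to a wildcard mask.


Subnet mask: 255.224.0.0
Wildcard = 255.255.255.255 - subnet mask
255 - 255 = 0
255 - 224 = 31
255 - 0 = 255
255 - 0 = 255
Wildcard: 0.31.255.255


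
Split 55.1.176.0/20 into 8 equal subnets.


New prefix = 20 + 3 = 23
Each subnet has 512 addresses
  55.1.176.0/23
  55.1.178.0/23
  55.1.180.0/23
  55.1.182.0/23
  55.1.184.0/23
  55.1.186.0/23
  55.1.188.0/23
  55.1.190.0/23
Subnets: 55.1.176.0/23, 55.1.178.0/23, 55.1.180.0/23, 55.1.182.0/23, 55.1.184.0/23, 55.1.186.0/23, 55.1.188.0/23, 55.1.190.0/23


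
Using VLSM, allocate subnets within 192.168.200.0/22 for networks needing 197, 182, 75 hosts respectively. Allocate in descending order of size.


197 hosts -> /24 (254 usable): 192.168.200.0/24
182 hosts -> /24 (254 usable): 192.168.201.0/24
75 hosts -> /25 (126 usable): 192.168.202.0/25
Allocation: 192.168.200.0/24 (197 hosts, 254 usable); 192.168.201.0/24 (182 hosts, 254 usable); 192.168.202.0/25 (75 hosts, 126 usable)


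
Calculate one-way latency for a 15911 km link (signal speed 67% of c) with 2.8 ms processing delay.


Speed = 0.67 * 3e5 km/s = 201000 km/s
Propagation delay = 15911 / 201000 = 0.0792 s = 79.1592 ms
Processing delay = 2.8 ms
Total one-way latency = 81.9592 ms


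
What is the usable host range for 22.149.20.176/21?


Network: 22.149.16.0
Broadcast: 22.149.23.255
First usable = network + 1
Last usable = broadcast - 1
Range: 22.149.16.1 to 22.149.23.254


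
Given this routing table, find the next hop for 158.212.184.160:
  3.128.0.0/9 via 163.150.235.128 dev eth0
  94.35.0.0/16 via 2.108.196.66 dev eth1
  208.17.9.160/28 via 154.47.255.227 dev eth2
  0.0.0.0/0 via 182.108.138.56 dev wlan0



Longest prefix match for 158.212.184.160:
  /9 3.128.0.0: no
  /16 94.35.0.0: no
  /28 208.17.9.160: no
  /0 0.0.0.0: MATCH
Selected: next-hop 182.108.138.56 via wlan0 (matched /0)


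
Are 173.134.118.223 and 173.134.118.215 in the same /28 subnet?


Mask: 255.255.255.240
173.134.118.223 AND mask = 173.134.118.208
173.134.118.215 AND mask = 173.134.118.208
Yes, same subnet (173.134.118.208)


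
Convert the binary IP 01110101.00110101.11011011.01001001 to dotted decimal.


01110101 = 117
00110101 = 53
11011011 = 219
01001001 = 73
IP: 117.53.219.73


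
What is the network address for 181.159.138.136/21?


IP:   10110101.10011111.10001010.10001000
Mask: 11111111.11111111.11111000.00000000
AND operation:
Net:  10110101.10011111.10001000.00000000
Network: 181.159.136.0/21


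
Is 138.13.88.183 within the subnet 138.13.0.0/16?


Subnet network: 138.13.0.0
Test IP AND mask: 138.13.0.0
Yes, 138.13.88.183 is in 138.13.0.0/16


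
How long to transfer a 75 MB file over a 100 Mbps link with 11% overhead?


Effective throughput = 100 * (1 - 11/100) = 89 Mbps
File size in Mb = 75 * 8 = 600 Mb
Time = 600 / 89
Time = 6.7416 seconds


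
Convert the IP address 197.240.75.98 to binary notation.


197 = 11000101
240 = 11110000
75 = 01001011
98 = 01100010
Binary: 11000101.11110000.01001011.01100010


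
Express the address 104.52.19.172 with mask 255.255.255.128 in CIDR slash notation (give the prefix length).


Binary: 11111111.11111111.11111111.10000000
Count leading 1s
Prefix: /25


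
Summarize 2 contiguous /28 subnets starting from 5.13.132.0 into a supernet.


Original prefix: /28
Number of subnets: 2 = 2^1
New prefix = 28 - 1 = 27
Supernet: 5.13.132.0/27


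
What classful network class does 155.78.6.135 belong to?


First octet: 155
Binary: 10011011
10xxxxxx -> Class B (128-191)
Class B, default mask 255.255.0.0 (/16)


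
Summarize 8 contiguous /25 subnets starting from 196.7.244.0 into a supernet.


Original prefix: /25
Number of subnets: 8 = 2^3
New prefix = 25 - 3 = 22
Supernet: 196.7.244.0/22


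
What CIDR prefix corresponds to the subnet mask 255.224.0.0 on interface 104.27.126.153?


Binary: 11111111.11100000.00000000.00000000
Count leading 1s
Prefix: /11


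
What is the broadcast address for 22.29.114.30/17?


Network: 22.29.0.0/17
Host bits = 15
Set all host bits to 1:
Broadcast: 22.29.127.255


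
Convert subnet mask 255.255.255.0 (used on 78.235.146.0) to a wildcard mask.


Subnet mask: 255.255.255.0
Wildcard = 255.255.255.255 - subnet mask
255 - 255 = 0
255 - 255 = 0
255 - 255 = 0
255 - 0 = 255
Wildcard: 0.0.0.255


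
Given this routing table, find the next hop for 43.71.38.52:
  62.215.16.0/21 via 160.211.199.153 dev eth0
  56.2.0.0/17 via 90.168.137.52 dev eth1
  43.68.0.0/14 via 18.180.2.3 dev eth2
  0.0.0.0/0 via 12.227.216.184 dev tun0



Longest prefix match for 43.71.38.52:
  /21 62.215.16.0: no
  /17 56.2.0.0: no
  /14 43.68.0.0: MATCH
  /0 0.0.0.0: MATCH
Selected: next-hop 18.180.2.3 via eth2 (matched /14)


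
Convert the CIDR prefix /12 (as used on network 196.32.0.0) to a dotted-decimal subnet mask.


/12 means 12 network bits, 20 host bits
Binary: 11111111111100000000000000000000
Mask: 255.240.0.0


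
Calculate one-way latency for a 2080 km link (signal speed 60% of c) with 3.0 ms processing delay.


Speed = 0.6 * 3e5 km/s = 180000 km/s
Propagation delay = 2080 / 180000 = 0.0116 s = 11.5556 ms
Processing delay = 3.0 ms
Total one-way latency = 14.5556 ms


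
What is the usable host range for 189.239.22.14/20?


Network: 189.239.16.0
Broadcast: 189.239.31.255
First usable = network + 1
Last usable = broadcast - 1
Range: 189.239.16.1 to 189.239.31.254


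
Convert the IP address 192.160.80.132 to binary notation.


192 = 11000000
160 = 10100000
80 = 01010000
132 = 10000100
Binary: 11000000.10100000.01010000.10000100


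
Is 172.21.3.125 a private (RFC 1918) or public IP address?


RFC 1918 private ranges:
  10.0.0.0/8 (10.0.0.0 - 10.255.255.255)
  172.16.0.0/12 (172.16.0.0 - 172.31.255.255)
  192.168.0.0/16 (192.168.0.0 - 192.168.255.255)
Private (in 172.16.0.0/12)


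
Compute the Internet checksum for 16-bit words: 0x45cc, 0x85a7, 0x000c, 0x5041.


Sum all words (with carry folding):
+ 0x45cc = 0x45cc
+ 0x85a7 = 0xcb73
+ 0x000c = 0xcb7f
+ 0x5041 = 0x1bc1
One's complement: ~0x1bc1
Checksum = 0xe43e


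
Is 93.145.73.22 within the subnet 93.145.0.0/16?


Subnet network: 93.145.0.0
Test IP AND mask: 93.145.0.0
Yes, 93.145.73.22 is in 93.145.0.0/16


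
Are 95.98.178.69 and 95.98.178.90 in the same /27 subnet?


Mask: 255.255.255.224
95.98.178.69 AND mask = 95.98.178.64
95.98.178.90 AND mask = 95.98.178.64
Yes, same subnet (95.98.178.64)


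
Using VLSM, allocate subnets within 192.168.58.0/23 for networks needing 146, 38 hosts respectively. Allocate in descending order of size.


146 hosts -> /24 (254 usable): 192.168.58.0/24
38 hosts -> /26 (62 usable): 192.168.59.0/26
Allocation: 192.168.58.0/24 (146 hosts, 254 usable); 192.168.59.0/26 (38 hosts, 62 usable)


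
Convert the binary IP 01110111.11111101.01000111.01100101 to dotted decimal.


01110111 = 119
11111101 = 253
01000111 = 71
01100101 = 101
IP: 119.253.71.101


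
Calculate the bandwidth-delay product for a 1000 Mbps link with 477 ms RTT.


BDP = bandwidth * RTT
= 1000 Mbps * 477 ms
= 1000 * 1e6 * 477 / 1000 bits
= 477000000 bits
= 59625000 bytes
= 58227.5391 KB
BDP = 477000000 bits (59625000 bytes)


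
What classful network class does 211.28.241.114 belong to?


First octet: 211
Binary: 11010011
110xxxxx -> Class C (192-223)
Class C, default mask 255.255.255.0 (/24)


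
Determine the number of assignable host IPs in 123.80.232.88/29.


Host bits = 32 - 29 = 3
Total addresses = 2^3 = 8
Usable = total - 2 (network and broadcast)
Usable hosts: 6


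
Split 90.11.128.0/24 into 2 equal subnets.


New prefix = 24 + 1 = 25
Each subnet has 128 addresses
  90.11.128.0/25
  90.11.128.128/25
Subnets: 90.11.128.0/25, 90.11.128.128/25


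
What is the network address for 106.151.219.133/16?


IP:   01101010.10010111.11011011.10000101
Mask: 11111111.11111111.00000000.00000000
AND operation:
Net:  01101010.10010111.00000000.00000000
Network: 106.151.0.0/16


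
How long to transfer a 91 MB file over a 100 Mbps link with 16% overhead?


Effective throughput = 100 * (1 - 16/100) = 84 Mbps
File size in Mb = 91 * 8 = 728 Mb
Time = 728 / 84
Time = 8.6667 seconds


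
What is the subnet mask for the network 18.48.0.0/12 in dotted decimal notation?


/12 means 12 network bits, 20 host bits
Binary: 11111111111100000000000000000000
Mask: 255.240.0.0


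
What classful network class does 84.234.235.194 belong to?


First octet: 84
Binary: 01010100
0xxxxxxx -> Class A (1-126)
Class A, default mask 255.0.0.0 (/8)


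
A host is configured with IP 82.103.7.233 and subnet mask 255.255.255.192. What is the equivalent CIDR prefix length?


Binary: 11111111.11111111.11111111.11000000
Count leading 1s
Prefix: /26


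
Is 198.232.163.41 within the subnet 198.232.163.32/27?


Subnet network: 198.232.163.32
Test IP AND mask: 198.232.163.32
Yes, 198.232.163.41 is in 198.232.163.32/27


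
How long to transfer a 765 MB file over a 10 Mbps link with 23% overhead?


Effective throughput = 10 * (1 - 23/100) = 7.7 Mbps
File size in Mb = 765 * 8 = 6120 Mb
Time = 6120 / 7.7
Time = 794.8052 seconds


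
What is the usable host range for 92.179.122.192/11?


Network: 92.160.0.0
Broadcast: 92.191.255.255
First usable = network + 1
Last usable = broadcast - 1
Range: 92.160.0.1 to 92.191.255.254


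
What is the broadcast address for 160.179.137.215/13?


Network: 160.176.0.0/13
Host bits = 19
Set all host bits to 1:
Broadcast: 160.183.255.255


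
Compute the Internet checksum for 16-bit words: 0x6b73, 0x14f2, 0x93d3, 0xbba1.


Sum all words (with carry folding):
+ 0x6b73 = 0x6b73
+ 0x14f2 = 0x8065
+ 0x93d3 = 0x1439
+ 0xbba1 = 0xcfda
One's complement: ~0xcfda
Checksum = 0x3025


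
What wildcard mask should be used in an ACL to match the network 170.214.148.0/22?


Subnet mask: 255.255.252.0
Wildcard = 255.255.255.255 - subnet mask
255 - 255 = 0
255 - 255 = 0
255 - 252 = 3
255 - 0 = 255
Wildcard: 0.0.3.255


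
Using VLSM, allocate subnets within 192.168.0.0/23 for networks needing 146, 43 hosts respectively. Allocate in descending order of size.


146 hosts -> /24 (254 usable): 192.168.0.0/24
43 hosts -> /26 (62 usable): 192.168.1.0/26
Allocation: 192.168.0.0/24 (146 hosts, 254 usable); 192.168.1.0/26 (43 hosts, 62 usable)


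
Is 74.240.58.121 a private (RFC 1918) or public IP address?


RFC 1918 private ranges:
  10.0.0.0/8 (10.0.0.0 - 10.255.255.255)
  172.16.0.0/12 (172.16.0.0 - 172.31.255.255)
  192.168.0.0/16 (192.168.0.0 - 192.168.255.255)
Public (not in any RFC 1918 range)


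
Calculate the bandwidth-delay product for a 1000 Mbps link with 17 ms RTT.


BDP = bandwidth * RTT
= 1000 Mbps * 17 ms
= 1000 * 1e6 * 17 / 1000 bits
= 17000000 bits
= 2125000 bytes
= 2075.1953 KB
BDP = 17000000 bits (2125000 bytes)


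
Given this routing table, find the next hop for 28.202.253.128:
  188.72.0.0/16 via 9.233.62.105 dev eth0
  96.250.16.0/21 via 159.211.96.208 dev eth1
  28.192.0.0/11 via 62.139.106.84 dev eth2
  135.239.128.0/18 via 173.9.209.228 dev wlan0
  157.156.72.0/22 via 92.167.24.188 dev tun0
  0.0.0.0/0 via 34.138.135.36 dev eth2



Longest prefix match for 28.202.253.128:
  /16 188.72.0.0: no
  /21 96.250.16.0: no
  /11 28.192.0.0: MATCH
  /18 135.239.128.0: no
  /22 157.156.72.0: no
  /0 0.0.0.0: MATCH
Selected: next-hop 62.139.106.84 via eth2 (matched /11)


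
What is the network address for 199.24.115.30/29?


IP:   11000111.00011000.01110011.00011110
Mask: 11111111.11111111.11111111.11111000
AND operation:
Net:  11000111.00011000.01110011.00011000
Network: 199.24.115.24/29


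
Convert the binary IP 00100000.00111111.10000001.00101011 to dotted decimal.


00100000 = 32
00111111 = 63
10000001 = 129
00101011 = 43
IP: 32.63.129.43


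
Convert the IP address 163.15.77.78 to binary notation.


163 = 10100011
15 = 00001111
77 = 01001101
78 = 01001110
Binary: 10100011.00001111.01001101.01001110


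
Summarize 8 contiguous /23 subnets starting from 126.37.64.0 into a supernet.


Original prefix: /23
Number of subnets: 8 = 2^3
New prefix = 23 - 3 = 20
Supernet: 126.37.64.0/20


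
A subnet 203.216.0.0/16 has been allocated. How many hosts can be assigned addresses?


Host bits = 32 - 16 = 16
Total addresses = 2^16 = 65536
Usable = total - 2 (network and broadcast)
Usable hosts: 65534


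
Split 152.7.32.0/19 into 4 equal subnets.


New prefix = 19 + 2 = 21
Each subnet has 2048 addresses
  152.7.32.0/21
  152.7.40.0/21
  152.7.48.0/21
  152.7.56.0/21
Subnets: 152.7.32.0/21, 152.7.40.0/21, 152.7.48.0/21, 152.7.56.0/21


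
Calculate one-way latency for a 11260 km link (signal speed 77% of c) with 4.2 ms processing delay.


Speed = 0.77 * 3e5 km/s = 231000 km/s
Propagation delay = 11260 / 231000 = 0.0487 s = 48.7446 ms
Processing delay = 4.2 ms
Total one-way latency = 52.9446 ms


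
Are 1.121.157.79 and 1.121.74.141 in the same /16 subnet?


Mask: 255.255.0.0
1.121.157.79 AND mask = 1.121.0.0
1.121.74.141 AND mask = 1.121.0.0
Yes, same subnet (1.121.0.0)


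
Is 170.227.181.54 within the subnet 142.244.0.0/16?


Subnet network: 142.244.0.0
Test IP AND mask: 170.227.0.0
No, 170.227.181.54 is not in 142.244.0.0/16


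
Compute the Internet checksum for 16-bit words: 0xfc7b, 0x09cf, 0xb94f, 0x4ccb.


Sum all words (with carry folding):
+ 0xfc7b = 0xfc7b
+ 0x09cf = 0x064b
+ 0xb94f = 0xbf9a
+ 0x4ccb = 0x0c66
One's complement: ~0x0c66
Checksum = 0xf399


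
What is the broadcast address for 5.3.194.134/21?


Network: 5.3.192.0/21
Host bits = 11
Set all host bits to 1:
Broadcast: 5.3.199.255


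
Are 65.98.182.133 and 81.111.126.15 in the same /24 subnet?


Mask: 255.255.255.0
65.98.182.133 AND mask = 65.98.182.0
81.111.126.15 AND mask = 81.111.126.0
No, different subnets (65.98.182.0 vs 81.111.126.0)


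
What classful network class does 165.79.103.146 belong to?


First octet: 165
Binary: 10100101
10xxxxxx -> Class B (128-191)
Class B, default mask 255.255.0.0 (/16)


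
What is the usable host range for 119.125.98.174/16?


Network: 119.125.0.0
Broadcast: 119.125.255.255
First usable = network + 1
Last usable = broadcast - 1
Range: 119.125.0.1 to 119.125.255.254


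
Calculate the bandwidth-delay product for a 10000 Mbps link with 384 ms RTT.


BDP = bandwidth * RTT
= 10000 Mbps * 384 ms
= 10000 * 1e6 * 384 / 1000 bits
= 3840000000 bits
= 480000000 bytes
= 468750 KB
BDP = 3840000000 bits (480000000 bytes)


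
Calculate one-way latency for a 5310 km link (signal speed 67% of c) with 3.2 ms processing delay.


Speed = 0.67 * 3e5 km/s = 201000 km/s
Propagation delay = 5310 / 201000 = 0.0264 s = 26.4179 ms
Processing delay = 3.2 ms
Total one-way latency = 29.6179 ms


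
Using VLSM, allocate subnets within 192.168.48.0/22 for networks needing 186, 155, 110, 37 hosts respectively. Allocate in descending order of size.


186 hosts -> /24 (254 usable): 192.168.48.0/24
155 hosts -> /24 (254 usable): 192.168.49.0/24
110 hosts -> /25 (126 usable): 192.168.50.0/25
37 hosts -> /26 (62 usable): 192.168.50.128/26
Allocation: 192.168.48.0/24 (186 hosts, 254 usable); 192.168.49.0/24 (155 hosts, 254 usable); 192.168.50.0/25 (110 hosts, 126 usable); 192.168.50.128/26 (37 hosts, 62 usable)


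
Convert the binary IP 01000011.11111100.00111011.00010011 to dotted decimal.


01000011 = 67
11111100 = 252
00111011 = 59
00010011 = 19
IP: 67.252.59.19


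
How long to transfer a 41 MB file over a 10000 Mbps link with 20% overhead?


Effective throughput = 10000 * (1 - 20/100) = 8000 Mbps
File size in Mb = 41 * 8 = 328 Mb
Time = 328 / 8000
Time = 0.041 seconds


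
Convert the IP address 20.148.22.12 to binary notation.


20 = 00010100
148 = 10010100
22 = 00010110
12 = 00001100
Binary: 00010100.10010100.00010110.00001100


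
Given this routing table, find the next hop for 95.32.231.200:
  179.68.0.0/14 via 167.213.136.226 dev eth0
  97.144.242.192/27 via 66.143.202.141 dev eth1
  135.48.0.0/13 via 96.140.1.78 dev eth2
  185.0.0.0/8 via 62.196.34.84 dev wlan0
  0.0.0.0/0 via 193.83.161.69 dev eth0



Longest prefix match for 95.32.231.200:
  /14 179.68.0.0: no
  /27 97.144.242.192: no
  /13 135.48.0.0: no
  /8 185.0.0.0: no
  /0 0.0.0.0: MATCH
Selected: next-hop 193.83.161.69 via eth0 (matched /0)


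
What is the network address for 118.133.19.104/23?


IP:   01110110.10000101.00010011.01101000
Mask: 11111111.11111111.11111110.00000000
AND operation:
Net:  01110110.10000101.00010010.00000000
Network: 118.133.18.0/23


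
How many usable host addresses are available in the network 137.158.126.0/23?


Host bits = 32 - 23 = 9
Total addresses = 2^9 = 512
Usable = total - 2 (network and broadcast)
Usable hosts: 510


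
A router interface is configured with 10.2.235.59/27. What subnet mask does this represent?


/27 means 27 network bits, 5 host bits
Binary: 11111111111111111111111111100000
Mask: 255.255.255.224


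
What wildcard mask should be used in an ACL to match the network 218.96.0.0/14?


Subnet mask: 255.252.0.0
Wildcard = 255.255.255.255 - subnet mask
255 - 255 = 0
255 - 252 = 3
255 - 0 = 255
255 - 0 = 255
Wildcard: 0.3.255.255


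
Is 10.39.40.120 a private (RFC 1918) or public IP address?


RFC 1918 private ranges:
  10.0.0.0/8 (10.0.0.0 - 10.255.255.255)
  172.16.0.0/12 (172.16.0.0 - 172.31.255.255)
  192.168.0.0/16 (192.168.0.0 - 192.168.255.255)
Private (in 10.0.0.0/8)


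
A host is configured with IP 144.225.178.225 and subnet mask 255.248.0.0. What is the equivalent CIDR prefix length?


Binary: 11111111.11111000.00000000.00000000
Count leading 1s
Prefix: /13


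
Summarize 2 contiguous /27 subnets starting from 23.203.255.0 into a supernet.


Original prefix: /27
Number of subnets: 2 = 2^1
New prefix = 27 - 1 = 26
Supernet: 23.203.255.0/26


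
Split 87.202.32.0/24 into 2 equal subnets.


New prefix = 24 + 1 = 25
Each subnet has 128 addresses
  87.202.32.0/25
  87.202.32.128/25
Subnets: 87.202.32.0/25, 87.202.32.128/25


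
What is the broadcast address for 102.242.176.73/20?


Network: 102.242.176.0/20
Host bits = 12
Set all host bits to 1:
Broadcast: 102.242.191.255


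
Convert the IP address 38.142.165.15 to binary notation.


38 = 00100110
142 = 10001110
165 = 10100101
15 = 00001111
Binary: 00100110.10001110.10100101.00001111


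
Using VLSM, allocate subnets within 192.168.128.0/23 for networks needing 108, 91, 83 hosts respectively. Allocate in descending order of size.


108 hosts -> /25 (126 usable): 192.168.128.0/25
91 hosts -> /25 (126 usable): 192.168.128.128/25
83 hosts -> /25 (126 usable): 192.168.129.0/25
Allocation: 192.168.128.0/25 (108 hosts, 126 usable); 192.168.128.128/25 (91 hosts, 126 usable); 192.168.129.0/25 (83 hosts, 126 usable)


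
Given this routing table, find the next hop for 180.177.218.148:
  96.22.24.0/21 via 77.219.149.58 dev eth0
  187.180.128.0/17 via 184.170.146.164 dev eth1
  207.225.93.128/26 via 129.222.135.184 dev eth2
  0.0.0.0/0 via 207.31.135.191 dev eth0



Longest prefix match for 180.177.218.148:
  /21 96.22.24.0: no
  /17 187.180.128.0: no
  /26 207.225.93.128: no
  /0 0.0.0.0: MATCH
Selected: next-hop 207.31.135.191 via eth0 (matched /0)


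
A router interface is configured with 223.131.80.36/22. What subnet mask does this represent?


/22 means 22 network bits, 10 host bits
Binary: 11111111111111111111110000000000
Mask: 255.255.252.0


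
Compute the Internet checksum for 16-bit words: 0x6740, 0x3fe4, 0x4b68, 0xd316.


Sum all words (with carry folding):
+ 0x6740 = 0x6740
+ 0x3fe4 = 0xa724
+ 0x4b68 = 0xf28c
+ 0xd316 = 0xc5a3
One's complement: ~0xc5a3
Checksum = 0x3a5c


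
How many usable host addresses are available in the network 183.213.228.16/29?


Host bits = 32 - 29 = 3
Total addresses = 2^3 = 8
Usable = total - 2 (network and broadcast)
Usable hosts: 6


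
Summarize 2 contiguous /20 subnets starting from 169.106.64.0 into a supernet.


Original prefix: /20
Number of subnets: 2 = 2^1
New prefix = 20 - 1 = 19
Supernet: 169.106.64.0/19


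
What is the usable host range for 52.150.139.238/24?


Network: 52.150.139.0
Broadcast: 52.150.139.255
First usable = network + 1
Last usable = broadcast - 1
Range: 52.150.139.1 to 52.150.139.254


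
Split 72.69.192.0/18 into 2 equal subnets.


New prefix = 18 + 1 = 19
Each subnet has 8192 addresses
  72.69.192.0/19
  72.69.224.0/19
Subnets: 72.69.192.0/19, 72.69.224.0/19


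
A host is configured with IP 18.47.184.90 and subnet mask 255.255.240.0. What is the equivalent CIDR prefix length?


Binary: 11111111.11111111.11110000.00000000
Count leading 1s
Prefix: /20


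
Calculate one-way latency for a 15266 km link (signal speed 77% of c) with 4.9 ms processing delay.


Speed = 0.77 * 3e5 km/s = 231000 km/s
Propagation delay = 15266 / 231000 = 0.0661 s = 66.0866 ms
Processing delay = 4.9 ms
Total one-way latency = 70.9866 ms


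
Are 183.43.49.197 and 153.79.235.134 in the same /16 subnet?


Mask: 255.255.0.0
183.43.49.197 AND mask = 183.43.0.0
153.79.235.134 AND mask = 153.79.0.0
No, different subnets (183.43.0.0 vs 153.79.0.0)


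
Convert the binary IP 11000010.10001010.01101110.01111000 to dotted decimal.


11000010 = 194
10001010 = 138
01101110 = 110
01111000 = 120
IP: 194.138.110.120


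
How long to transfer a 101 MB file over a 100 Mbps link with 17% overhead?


Effective throughput = 100 * (1 - 17/100) = 83 Mbps
File size in Mb = 101 * 8 = 808 Mb
Time = 808 / 83
Time = 9.7349 seconds


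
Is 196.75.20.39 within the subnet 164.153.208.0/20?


Subnet network: 164.153.208.0
Test IP AND mask: 196.75.16.0
No, 196.75.20.39 is not in 164.153.208.0/20


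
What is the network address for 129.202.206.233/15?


IP:   10000001.11001010.11001110.11101001
Mask: 11111111.11111110.00000000.00000000
AND operation:
Net:  10000001.11001010.00000000.00000000
Network: 129.202.0.0/15


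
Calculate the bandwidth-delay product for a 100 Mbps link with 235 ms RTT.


BDP = bandwidth * RTT
= 100 Mbps * 235 ms
= 100 * 1e6 * 235 / 1000 bits
= 23500000 bits
= 2937500 bytes
= 2868.6523 KB
BDP = 23500000 bits (2937500 bytes)


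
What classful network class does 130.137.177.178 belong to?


First octet: 130
Binary: 10000010
10xxxxxx -> Class B (128-191)
Class B, default mask 255.255.0.0 (/16)


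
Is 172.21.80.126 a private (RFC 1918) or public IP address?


RFC 1918 private ranges:
  10.0.0.0/8 (10.0.0.0 - 10.255.255.255)
  172.16.0.0/12 (172.16.0.0 - 172.31.255.255)
  192.168.0.0/16 (192.168.0.0 - 192.168.255.255)
Private (in 172.16.0.0/12)


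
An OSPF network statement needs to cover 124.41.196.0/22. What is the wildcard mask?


Subnet mask: 255.255.252.0
Wildcard = 255.255.255.255 - subnet mask
255 - 255 = 0
255 - 255 = 0
255 - 252 = 3
255 - 0 = 255
Wildcard: 0.0.3.255


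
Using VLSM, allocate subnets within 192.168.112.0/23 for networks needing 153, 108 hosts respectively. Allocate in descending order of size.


153 hosts -> /24 (254 usable): 192.168.112.0/24
108 hosts -> /25 (126 usable): 192.168.113.0/25
Allocation: 192.168.112.0/24 (153 hosts, 254 usable); 192.168.113.0/25 (108 hosts, 126 usable)


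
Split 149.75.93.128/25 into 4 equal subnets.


New prefix = 25 + 2 = 27
Each subnet has 32 addresses
  149.75.93.128/27
  149.75.93.160/27
  149.75.93.192/27
  149.75.93.224/27
Subnets: 149.75.93.128/27, 149.75.93.160/27, 149.75.93.192/27, 149.75.93.224/27


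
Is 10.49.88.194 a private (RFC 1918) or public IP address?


RFC 1918 private ranges:
  10.0.0.0/8 (10.0.0.0 - 10.255.255.255)
  172.16.0.0/12 (172.16.0.0 - 172.31.255.255)
  192.168.0.0/16 (192.168.0.0 - 192.168.255.255)
Private (in 10.0.0.0/8)


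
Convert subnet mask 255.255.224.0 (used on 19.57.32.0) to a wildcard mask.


Subnet mask: 255.255.224.0
Wildcard = 255.255.255.255 - subnet mask
255 - 255 = 0
255 - 255 = 0
255 - 224 = 31
255 - 0 = 255
Wildcard: 0.0.31.255


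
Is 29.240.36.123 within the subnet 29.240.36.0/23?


Subnet network: 29.240.36.0
Test IP AND mask: 29.240.36.0
Yes, 29.240.36.123 is in 29.240.36.0/23


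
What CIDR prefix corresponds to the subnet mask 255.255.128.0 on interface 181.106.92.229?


Binary: 11111111.11111111.10000000.00000000
Count leading 1s
Prefix: /17


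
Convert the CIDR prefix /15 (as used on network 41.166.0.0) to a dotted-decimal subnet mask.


/15 means 15 network bits, 17 host bits
Binary: 11111111111111100000000000000000
Mask: 255.254.0.0


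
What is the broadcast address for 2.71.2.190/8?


Network: 2.0.0.0/8
Host bits = 24
Set all host bits to 1:
Broadcast: 2.255.255.255


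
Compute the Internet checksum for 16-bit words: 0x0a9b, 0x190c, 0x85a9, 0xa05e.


Sum all words (with carry folding):
+ 0x0a9b = 0x0a9b
+ 0x190c = 0x23a7
+ 0x85a9 = 0xa950
+ 0xa05e = 0x49af
One's complement: ~0x49af
Checksum = 0xb650


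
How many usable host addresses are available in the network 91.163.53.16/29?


Host bits = 32 - 29 = 3
Total addresses = 2^3 = 8
Usable = total - 2 (network and broadcast)
Usable hosts: 6


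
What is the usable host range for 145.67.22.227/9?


Network: 145.0.0.0
Broadcast: 145.127.255.255
First usable = network + 1
Last usable = broadcast - 1
Range: 145.0.0.1 to 145.127.255.254


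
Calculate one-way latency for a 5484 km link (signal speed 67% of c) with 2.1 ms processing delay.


Speed = 0.67 * 3e5 km/s = 201000 km/s
Propagation delay = 5484 / 201000 = 0.0273 s = 27.2836 ms
Processing delay = 2.1 ms
Total one-way latency = 29.3836 ms


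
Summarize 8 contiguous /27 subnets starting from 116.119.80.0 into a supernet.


Original prefix: /27
Number of subnets: 8 = 2^3
New prefix = 27 - 3 = 24
Supernet: 116.119.80.0/24


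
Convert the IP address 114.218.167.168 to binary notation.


114 = 01110010
218 = 11011010
167 = 10100111
168 = 10101000
Binary: 01110010.11011010.10100111.10101000


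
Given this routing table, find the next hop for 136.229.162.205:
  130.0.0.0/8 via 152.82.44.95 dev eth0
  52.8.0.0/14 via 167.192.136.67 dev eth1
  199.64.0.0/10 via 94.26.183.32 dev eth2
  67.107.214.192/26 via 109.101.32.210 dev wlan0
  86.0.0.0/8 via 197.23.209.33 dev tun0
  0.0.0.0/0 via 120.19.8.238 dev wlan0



Longest prefix match for 136.229.162.205:
  /8 130.0.0.0: no
  /14 52.8.0.0: no
  /10 199.64.0.0: no
  /26 67.107.214.192: no
  /8 86.0.0.0: no
  /0 0.0.0.0: MATCH
Selected: next-hop 120.19.8.238 via wlan0 (matched /0)


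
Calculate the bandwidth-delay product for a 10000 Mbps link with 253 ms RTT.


BDP = bandwidth * RTT
= 10000 Mbps * 253 ms
= 10000 * 1e6 * 253 / 1000 bits
= 2530000000 bits
= 316250000 bytes
= 308837.8906 KB
BDP = 2530000000 bits (316250000 bytes)


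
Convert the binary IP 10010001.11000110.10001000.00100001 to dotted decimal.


10010001 = 145
11000110 = 198
10001000 = 136
00100001 = 33
IP: 145.198.136.33


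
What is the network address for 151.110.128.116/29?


IP:   10010111.01101110.10000000.01110100
Mask: 11111111.11111111.11111111.11111000
AND operation:
Net:  10010111.01101110.10000000.01110000
Network: 151.110.128.112/29


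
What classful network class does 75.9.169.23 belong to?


First octet: 75
Binary: 01001011
0xxxxxxx -> Class A (1-126)
Class A, default mask 255.0.0.0 (/8)


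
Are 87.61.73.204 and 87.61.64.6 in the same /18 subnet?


Mask: 255.255.192.0
87.61.73.204 AND mask = 87.61.64.0
87.61.64.6 AND mask = 87.61.64.0
Yes, same subnet (87.61.64.0)


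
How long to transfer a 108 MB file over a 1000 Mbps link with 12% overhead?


Effective throughput = 1000 * (1 - 12/100) = 880 Mbps
File size in Mb = 108 * 8 = 864 Mb
Time = 864 / 880
Time = 0.9818 seconds


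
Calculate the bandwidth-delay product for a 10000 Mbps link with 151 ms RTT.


BDP = bandwidth * RTT
= 10000 Mbps * 151 ms
= 10000 * 1e6 * 151 / 1000 bits
= 1510000000 bits
= 188750000 bytes
= 184326.1719 KB
BDP = 1510000000 bits (188750000 bytes)


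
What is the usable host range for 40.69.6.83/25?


Network: 40.69.6.0
Broadcast: 40.69.6.127
First usable = network + 1
Last usable = broadcast - 1
Range: 40.69.6.1 to 40.69.6.126


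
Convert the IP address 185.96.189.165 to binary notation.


185 = 10111001
96 = 01100000
189 = 10111101
165 = 10100101
Binary: 10111001.01100000.10111101.10100101


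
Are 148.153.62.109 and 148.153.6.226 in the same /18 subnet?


Mask: 255.255.192.0
148.153.62.109 AND mask = 148.153.0.0
148.153.6.226 AND mask = 148.153.0.0
Yes, same subnet (148.153.0.0)


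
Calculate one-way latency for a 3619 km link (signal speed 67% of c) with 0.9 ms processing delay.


Speed = 0.67 * 3e5 km/s = 201000 km/s
Propagation delay = 3619 / 201000 = 0.018 s = 18.005 ms
Processing delay = 0.9 ms
Total one-way latency = 18.905 ms


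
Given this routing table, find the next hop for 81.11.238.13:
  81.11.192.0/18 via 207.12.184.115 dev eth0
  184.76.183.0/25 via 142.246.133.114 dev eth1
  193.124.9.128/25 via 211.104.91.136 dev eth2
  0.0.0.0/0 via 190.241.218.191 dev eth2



Longest prefix match for 81.11.238.13:
  /18 81.11.192.0: MATCH
  /25 184.76.183.0: no
  /25 193.124.9.128: no
  /0 0.0.0.0: MATCH
Selected: next-hop 207.12.184.115 via eth0 (matched /18)


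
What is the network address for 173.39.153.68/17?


IP:   10101101.00100111.10011001.01000100
Mask: 11111111.11111111.10000000.00000000
AND operation:
Net:  10101101.00100111.10000000.00000000
Network: 173.39.128.0/17


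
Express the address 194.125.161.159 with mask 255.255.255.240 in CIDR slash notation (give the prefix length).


Binary: 11111111.11111111.11111111.11110000
Count leading 1s
Prefix: /28


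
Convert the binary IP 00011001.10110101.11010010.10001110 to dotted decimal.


00011001 = 25
10110101 = 181
11010010 = 210
10001110 = 142
IP: 25.181.210.142


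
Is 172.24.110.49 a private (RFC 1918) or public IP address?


RFC 1918 private ranges:
  10.0.0.0/8 (10.0.0.0 - 10.255.255.255)
  172.16.0.0/12 (172.16.0.0 - 172.31.255.255)
  192.168.0.0/16 (192.168.0.0 - 192.168.255.255)
Private (in 172.16.0.0/12)


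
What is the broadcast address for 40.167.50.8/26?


Network: 40.167.50.0/26
Host bits = 6
Set all host bits to 1:
Broadcast: 40.167.50.63


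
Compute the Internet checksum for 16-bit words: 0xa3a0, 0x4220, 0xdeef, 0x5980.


Sum all words (with carry folding):
+ 0xa3a0 = 0xa3a0
+ 0x4220 = 0xe5c0
+ 0xdeef = 0xc4b0
+ 0x5980 = 0x1e31
One's complement: ~0x1e31
Checksum = 0xe1ce


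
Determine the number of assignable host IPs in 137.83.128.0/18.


Host bits = 32 - 18 = 14
Total addresses = 2^14 = 16384
Usable = total - 2 (network and broadcast)
Usable hosts: 16382


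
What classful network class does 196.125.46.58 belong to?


First octet: 196
Binary: 11000100
110xxxxx -> Class C (192-223)
Class C, default mask 255.255.255.0 (/24)


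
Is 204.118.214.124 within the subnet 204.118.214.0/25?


Subnet network: 204.118.214.0
Test IP AND mask: 204.118.214.0
Yes, 204.118.214.124 is in 204.118.214.0/25


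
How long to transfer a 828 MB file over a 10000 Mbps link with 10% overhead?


Effective throughput = 10000 * (1 - 10/100) = 9000 Mbps
File size in Mb = 828 * 8 = 6624 Mb
Time = 6624 / 9000
Time = 0.736 seconds


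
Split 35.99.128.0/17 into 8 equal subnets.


New prefix = 17 + 3 = 20
Each subnet has 4096 addresses
  35.99.128.0/20
  35.99.144.0/20
  35.99.160.0/20
  35.99.176.0/20
  35.99.192.0/20
  35.99.208.0/20
  35.99.224.0/20
  35.99.240.0/20
Subnets: 35.99.128.0/20, 35.99.144.0/20, 35.99.160.0/20, 35.99.176.0/20, 35.99.192.0/20, 35.99.208.0/20, 35.99.224.0/20, 35.99.240.0/20


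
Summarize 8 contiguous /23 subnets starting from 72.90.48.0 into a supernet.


Original prefix: /23
Number of subnets: 8 = 2^3
New prefix = 23 - 3 = 20
Supernet: 72.90.48.0/20


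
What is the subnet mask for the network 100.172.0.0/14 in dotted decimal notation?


/14 means 14 network bits, 18 host bits
Binary: 11111111111111000000000000000000
Mask: 255.252.0.0


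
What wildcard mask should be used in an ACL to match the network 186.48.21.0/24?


Subnet mask: 255.255.255.0
Wildcard = 255.255.255.255 - subnet mask
255 - 255 = 0
255 - 255 = 0
255 - 255 = 0
255 - 0 = 255
Wildcard: 0.0.0.255


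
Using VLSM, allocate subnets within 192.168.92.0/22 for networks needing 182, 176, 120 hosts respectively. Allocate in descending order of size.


182 hosts -> /24 (254 usable): 192.168.92.0/24
176 hosts -> /24 (254 usable): 192.168.93.0/24
120 hosts -> /25 (126 usable): 192.168.94.0/25
Allocation: 192.168.92.0/24 (182 hosts, 254 usable); 192.168.93.0/24 (176 hosts, 254 usable); 192.168.94.0/25 (120 hosts, 126 usable)


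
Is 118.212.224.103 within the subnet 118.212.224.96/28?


Subnet network: 118.212.224.96
Test IP AND mask: 118.212.224.96
Yes, 118.212.224.103 is in 118.212.224.96/28


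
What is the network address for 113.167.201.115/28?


IP:   01110001.10100111.11001001.01110011
Mask: 11111111.11111111.11111111.11110000
AND operation:
Net:  01110001.10100111.11001001.01110000
Network: 113.167.201.112/28


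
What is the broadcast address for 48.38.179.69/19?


Network: 48.38.160.0/19
Host bits = 13
Set all host bits to 1:
Broadcast: 48.38.191.255


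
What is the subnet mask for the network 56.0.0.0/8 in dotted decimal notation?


/8 means 8 network bits, 24 host bits
Binary: 11111111000000000000000000000000
Mask: 255.0.0.0


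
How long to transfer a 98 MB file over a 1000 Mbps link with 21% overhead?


Effective throughput = 1000 * (1 - 21/100) = 790 Mbps
File size in Mb = 98 * 8 = 784 Mb
Time = 784 / 790
Time = 0.9924 seconds


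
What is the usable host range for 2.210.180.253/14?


Network: 2.208.0.0
Broadcast: 2.211.255.255
First usable = network + 1
Last usable = broadcast - 1
Range: 2.208.0.1 to 2.211.255.254


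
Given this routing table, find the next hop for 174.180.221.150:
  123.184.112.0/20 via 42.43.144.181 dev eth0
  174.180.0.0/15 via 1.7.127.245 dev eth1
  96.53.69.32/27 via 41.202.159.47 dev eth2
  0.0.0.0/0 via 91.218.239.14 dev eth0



Longest prefix match for 174.180.221.150:
  /20 123.184.112.0: no
  /15 174.180.0.0: MATCH
  /27 96.53.69.32: no
  /0 0.0.0.0: MATCH
Selected: next-hop 1.7.127.245 via eth1 (matched /15)


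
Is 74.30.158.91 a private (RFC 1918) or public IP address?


RFC 1918 private ranges:
  10.0.0.0/8 (10.0.0.0 - 10.255.255.255)
  172.16.0.0/12 (172.16.0.0 - 172.31.255.255)
  192.168.0.0/16 (192.168.0.0 - 192.168.255.255)
Public (not in any RFC 1918 range)


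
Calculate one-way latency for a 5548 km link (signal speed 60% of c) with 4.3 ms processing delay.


Speed = 0.6 * 3e5 km/s = 180000 km/s
Propagation delay = 5548 / 180000 = 0.0308 s = 30.8222 ms
Processing delay = 4.3 ms
Total one-way latency = 35.1222 ms


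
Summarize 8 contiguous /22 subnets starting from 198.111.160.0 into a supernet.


Original prefix: /22
Number of subnets: 8 = 2^3
New prefix = 22 - 3 = 19
Supernet: 198.111.160.0/19


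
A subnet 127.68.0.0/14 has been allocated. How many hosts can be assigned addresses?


Host bits = 32 - 14 = 18
Total addresses = 2^18 = 262144
Usable = total - 2 (network and broadcast)
Usable hosts: 262142


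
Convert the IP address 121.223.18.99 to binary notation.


121 = 01111001
223 = 11011111
18 = 00010010
99 = 01100011
Binary: 01111001.11011111.00010010.01100011


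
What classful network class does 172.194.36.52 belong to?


First octet: 172
Binary: 10101100
10xxxxxx -> Class B (128-191)
Class B, default mask 255.255.0.0 (/16)


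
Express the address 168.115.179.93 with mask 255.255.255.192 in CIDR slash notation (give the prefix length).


Binary: 11111111.11111111.11111111.11000000
Count leading 1s
Prefix: /26


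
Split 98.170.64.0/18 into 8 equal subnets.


New prefix = 18 + 3 = 21
Each subnet has 2048 addresses
  98.170.64.0/21
  98.170.72.0/21
  98.170.80.0/21
  98.170.88.0/21
  98.170.96.0/21
  98.170.104.0/21
  98.170.112.0/21
  98.170.120.0/21
Subnets: 98.170.64.0/21, 98.170.72.0/21, 98.170.80.0/21, 98.170.88.0/21, 98.170.96.0/21, 98.170.104.0/21, 98.170.112.0/21, 98.170.120.0/21


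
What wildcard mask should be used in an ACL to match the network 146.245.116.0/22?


Subnet mask: 255.255.252.0
Wildcard = 255.255.255.255 - subnet mask
255 - 255 = 0
255 - 255 = 0
255 - 252 = 3
255 - 0 = 255
Wildcard: 0.0.3.255


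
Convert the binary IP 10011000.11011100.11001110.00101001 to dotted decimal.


10011000 = 152
11011100 = 220
11001110 = 206
00101001 = 41
IP: 152.220.206.41


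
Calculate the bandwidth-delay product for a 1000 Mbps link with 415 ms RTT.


BDP = bandwidth * RTT
= 1000 Mbps * 415 ms
= 1000 * 1e6 * 415 / 1000 bits
= 415000000 bits
= 51875000 bytes
= 50659.1797 KB
BDP = 415000000 bits (51875000 bytes)


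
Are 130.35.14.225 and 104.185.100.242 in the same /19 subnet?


Mask: 255.255.224.0
130.35.14.225 AND mask = 130.35.0.0
104.185.100.242 AND mask = 104.185.96.0
No, different subnets (130.35.0.0 vs 104.185.96.0)


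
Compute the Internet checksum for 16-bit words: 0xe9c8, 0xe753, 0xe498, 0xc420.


Sum all words (with carry folding):
+ 0xe9c8 = 0xe9c8
+ 0xe753 = 0xd11c
+ 0xe498 = 0xb5b5
+ 0xc420 = 0x79d6
One's complement: ~0x79d6
Checksum = 0x8629


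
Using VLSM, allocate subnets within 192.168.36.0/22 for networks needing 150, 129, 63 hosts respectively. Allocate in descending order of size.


150 hosts -> /24 (254 usable): 192.168.36.0/24
129 hosts -> /24 (254 usable): 192.168.37.0/24
63 hosts -> /25 (126 usable): 192.168.38.0/25
Allocation: 192.168.36.0/24 (150 hosts, 254 usable); 192.168.37.0/24 (129 hosts, 254 usable); 192.168.38.0/25 (63 hosts, 126 usable)


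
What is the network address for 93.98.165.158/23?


IP:   01011101.01100010.10100101.10011110
Mask: 11111111.11111111.11111110.00000000
AND operation:
Net:  01011101.01100010.10100100.00000000
Network: 93.98.164.0/23


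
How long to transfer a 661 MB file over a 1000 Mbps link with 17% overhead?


Effective throughput = 1000 * (1 - 17/100) = 830 Mbps
File size in Mb = 661 * 8 = 5288 Mb
Time = 5288 / 830
Time = 6.3711 seconds


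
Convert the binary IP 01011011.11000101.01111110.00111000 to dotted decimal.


01011011 = 91
11000101 = 197
01111110 = 126
00111000 = 56
IP: 91.197.126.56


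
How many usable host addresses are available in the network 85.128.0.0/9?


Host bits = 32 - 9 = 23
Total addresses = 2^23 = 8388608
Usable = total - 2 (network and broadcast)
Usable hosts: 8388606


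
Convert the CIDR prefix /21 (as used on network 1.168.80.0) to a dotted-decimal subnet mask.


/21 means 21 network bits, 11 host bits
Binary: 11111111111111111111100000000000
Mask: 255.255.248.0


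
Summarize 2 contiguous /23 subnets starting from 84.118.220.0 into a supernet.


Original prefix: /23
Number of subnets: 2 = 2^1
New prefix = 23 - 1 = 22
Supernet: 84.118.220.0/22


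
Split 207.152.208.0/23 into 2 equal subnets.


New prefix = 23 + 1 = 24
Each subnet has 256 addresses
  207.152.208.0/24
  207.152.209.0/24
Subnets: 207.152.208.0/24, 207.152.209.0/24
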